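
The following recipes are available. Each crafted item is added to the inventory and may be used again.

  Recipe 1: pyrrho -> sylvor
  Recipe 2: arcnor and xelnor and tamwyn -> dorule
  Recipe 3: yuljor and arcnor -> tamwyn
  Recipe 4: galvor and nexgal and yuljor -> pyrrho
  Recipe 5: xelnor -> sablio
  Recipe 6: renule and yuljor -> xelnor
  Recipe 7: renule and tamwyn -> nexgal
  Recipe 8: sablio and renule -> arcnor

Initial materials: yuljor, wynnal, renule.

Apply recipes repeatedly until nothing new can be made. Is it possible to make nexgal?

renule and yuljor -> xelnor (Recipe 6).
xelnor -> sablio (Recipe 5).
sablio and renule -> arcnor (Recipe 8).
yuljor and arcnor -> tamwyn (Recipe 3).
Using Recipe 7, renule and tamwyn make nexgal.

Yes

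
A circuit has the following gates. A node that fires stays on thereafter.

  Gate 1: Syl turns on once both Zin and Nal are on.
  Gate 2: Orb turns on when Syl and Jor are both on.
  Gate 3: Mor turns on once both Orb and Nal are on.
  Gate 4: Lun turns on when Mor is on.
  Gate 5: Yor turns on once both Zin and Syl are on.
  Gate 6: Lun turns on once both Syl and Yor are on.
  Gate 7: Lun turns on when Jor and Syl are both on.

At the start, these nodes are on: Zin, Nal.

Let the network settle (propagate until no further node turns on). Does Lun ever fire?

Zin and Nal are on, so Syl turns on (Gate 1).
Zin and Syl are on, so Yor turns on (Gate 5).
Syl and Yor are on, so Lun turns on (Gate 6).

Yes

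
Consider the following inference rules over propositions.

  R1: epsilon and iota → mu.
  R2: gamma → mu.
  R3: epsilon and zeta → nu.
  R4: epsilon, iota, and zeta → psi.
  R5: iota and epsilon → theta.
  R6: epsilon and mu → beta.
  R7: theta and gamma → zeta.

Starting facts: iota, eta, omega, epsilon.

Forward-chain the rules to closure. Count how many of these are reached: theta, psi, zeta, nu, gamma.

1

From iota and epsilon, R5 gives theta.
theta: reached.
psi would need epsilon, iota, and zeta (R4), but zeta is never established.
zeta would need theta and gamma (R7), but gamma is never established.
nu would need epsilon and zeta (R3), but zeta is never established.
No rule produces gamma, and it is not given.
Reached: theta — 1 of the 5.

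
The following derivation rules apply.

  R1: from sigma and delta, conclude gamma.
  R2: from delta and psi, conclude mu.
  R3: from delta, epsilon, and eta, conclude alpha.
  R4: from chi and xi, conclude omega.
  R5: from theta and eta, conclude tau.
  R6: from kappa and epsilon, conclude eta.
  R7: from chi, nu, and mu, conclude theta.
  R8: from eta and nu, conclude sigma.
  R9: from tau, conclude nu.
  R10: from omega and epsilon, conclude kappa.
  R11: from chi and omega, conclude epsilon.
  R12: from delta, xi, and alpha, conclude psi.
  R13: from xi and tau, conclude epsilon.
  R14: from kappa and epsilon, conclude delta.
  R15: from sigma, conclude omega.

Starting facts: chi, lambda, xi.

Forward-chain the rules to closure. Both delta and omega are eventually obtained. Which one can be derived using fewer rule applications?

omega: chi and xi hold, so omega follows (R4). [1 rule application]
delta: From chi and xi, R4 gives omega. chi and omega hold, so epsilon follows (R11). From omega and epsilon, R10 gives kappa. kappa and epsilon hold, so delta follows (R14). [4 rule applications]
omega needs fewer.

omega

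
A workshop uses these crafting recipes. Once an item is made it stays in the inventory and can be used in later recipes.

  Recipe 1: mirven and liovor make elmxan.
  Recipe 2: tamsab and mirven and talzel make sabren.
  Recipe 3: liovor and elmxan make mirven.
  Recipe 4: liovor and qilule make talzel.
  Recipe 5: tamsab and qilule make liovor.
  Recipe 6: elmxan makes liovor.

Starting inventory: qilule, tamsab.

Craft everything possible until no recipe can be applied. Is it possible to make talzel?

tamsab and qilule → liovor (Recipe 5).
liovor and qilule → talzel (Recipe 4).

Yes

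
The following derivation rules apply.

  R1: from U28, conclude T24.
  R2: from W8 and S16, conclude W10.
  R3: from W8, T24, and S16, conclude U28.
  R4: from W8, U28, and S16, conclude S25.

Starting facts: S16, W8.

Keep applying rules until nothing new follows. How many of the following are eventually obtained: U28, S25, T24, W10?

1

From W8 and S16, R2 gives W10.
U28 would need W8, T24, and S16 (R3), but T24 is never established.
S25 would need W8, U28, and S16 (R4), but U28 is never established.
T24 would need U28 (R1), but U28 is never established.
W10: reached.
Reached: W10 — 1 of the 4.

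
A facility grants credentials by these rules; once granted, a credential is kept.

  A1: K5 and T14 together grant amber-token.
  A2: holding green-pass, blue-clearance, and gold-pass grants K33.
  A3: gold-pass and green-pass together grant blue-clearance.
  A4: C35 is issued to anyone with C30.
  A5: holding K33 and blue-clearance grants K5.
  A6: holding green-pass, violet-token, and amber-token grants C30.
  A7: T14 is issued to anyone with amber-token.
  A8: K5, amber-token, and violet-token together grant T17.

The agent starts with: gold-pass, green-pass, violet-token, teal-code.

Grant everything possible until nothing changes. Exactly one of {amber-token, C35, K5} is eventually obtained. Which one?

Holding gold-pass and green-pass grants blue-clearance (A3).
Holding green-pass, blue-clearance, and gold-pass grants K33 (A2).
Holding K33 and blue-clearance grants K5 (A5).
C35 would need C30 (A4), but C30 is never granted. amber-token would need K5 and T14 (A1), but T14 is never granted.

K5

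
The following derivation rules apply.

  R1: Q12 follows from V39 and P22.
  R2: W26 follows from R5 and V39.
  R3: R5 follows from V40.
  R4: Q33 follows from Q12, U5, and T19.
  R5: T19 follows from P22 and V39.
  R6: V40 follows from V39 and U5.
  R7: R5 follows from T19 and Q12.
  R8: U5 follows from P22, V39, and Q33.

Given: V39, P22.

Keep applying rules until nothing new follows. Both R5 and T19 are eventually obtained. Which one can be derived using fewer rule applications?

T19: P22 and V39 hold, so T19 follows (R5). [1 rule application]
R5: From V39 and P22, R1 gives Q12. From P22 and V39, R5 gives T19. From T19 and Q12, R7 gives R5. [3 rule applications]
T19 needs fewer.

T19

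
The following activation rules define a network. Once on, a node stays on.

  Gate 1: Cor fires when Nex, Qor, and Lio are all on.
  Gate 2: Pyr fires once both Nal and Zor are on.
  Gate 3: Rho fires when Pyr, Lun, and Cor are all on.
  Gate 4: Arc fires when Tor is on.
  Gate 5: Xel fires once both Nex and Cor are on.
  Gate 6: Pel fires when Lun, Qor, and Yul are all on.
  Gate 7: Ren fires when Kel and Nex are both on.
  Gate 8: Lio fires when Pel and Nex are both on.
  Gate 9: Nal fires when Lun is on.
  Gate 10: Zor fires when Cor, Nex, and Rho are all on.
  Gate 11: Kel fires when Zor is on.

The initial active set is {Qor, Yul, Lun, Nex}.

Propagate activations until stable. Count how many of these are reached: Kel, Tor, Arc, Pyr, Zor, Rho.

Kel would need Zor (Gate 11), but Zor never turns on.
No rule produces Tor, and it is not given.
Arc would need Tor (Gate 4), but Tor never turns on.
Pyr would need Nal and Zor (Gate 2), but Zor never turns on.
Zor would need Cor, Nex, and Rho (Gate 10), but Rho never turns on.
Rho would need Pyr, Lun, and Cor (Gate 3), but Pyr never turns on.
None of the 6 are reached.

0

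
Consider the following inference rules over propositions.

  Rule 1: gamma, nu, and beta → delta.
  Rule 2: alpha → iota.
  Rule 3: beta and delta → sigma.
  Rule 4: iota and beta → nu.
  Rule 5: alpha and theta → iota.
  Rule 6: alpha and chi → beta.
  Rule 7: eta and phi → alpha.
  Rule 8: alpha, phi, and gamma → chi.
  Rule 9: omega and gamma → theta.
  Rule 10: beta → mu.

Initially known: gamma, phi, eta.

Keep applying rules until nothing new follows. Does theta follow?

theta would need omega and gamma (Rule 9), but omega is never established.

No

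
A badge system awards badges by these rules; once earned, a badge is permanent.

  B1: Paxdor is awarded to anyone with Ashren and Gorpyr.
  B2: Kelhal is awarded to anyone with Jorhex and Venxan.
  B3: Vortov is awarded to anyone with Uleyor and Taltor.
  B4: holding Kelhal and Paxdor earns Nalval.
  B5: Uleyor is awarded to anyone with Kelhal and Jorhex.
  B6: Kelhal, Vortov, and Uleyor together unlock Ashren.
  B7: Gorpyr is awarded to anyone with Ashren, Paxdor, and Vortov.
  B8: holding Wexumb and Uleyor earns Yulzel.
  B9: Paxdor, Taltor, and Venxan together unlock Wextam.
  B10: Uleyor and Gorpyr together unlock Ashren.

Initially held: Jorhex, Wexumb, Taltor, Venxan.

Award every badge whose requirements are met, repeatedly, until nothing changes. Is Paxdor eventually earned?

Paxdor would need Ashren and Gorpyr (B1), but Gorpyr is never earned.

No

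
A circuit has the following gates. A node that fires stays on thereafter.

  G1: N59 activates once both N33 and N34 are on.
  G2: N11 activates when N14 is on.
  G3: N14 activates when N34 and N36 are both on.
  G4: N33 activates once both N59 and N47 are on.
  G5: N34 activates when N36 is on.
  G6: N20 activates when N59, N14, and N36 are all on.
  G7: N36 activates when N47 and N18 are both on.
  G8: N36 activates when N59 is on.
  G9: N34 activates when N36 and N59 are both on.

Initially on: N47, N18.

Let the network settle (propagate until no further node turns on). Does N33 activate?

No

N33 would need N59 and N47 (G4), but N59 never turns on.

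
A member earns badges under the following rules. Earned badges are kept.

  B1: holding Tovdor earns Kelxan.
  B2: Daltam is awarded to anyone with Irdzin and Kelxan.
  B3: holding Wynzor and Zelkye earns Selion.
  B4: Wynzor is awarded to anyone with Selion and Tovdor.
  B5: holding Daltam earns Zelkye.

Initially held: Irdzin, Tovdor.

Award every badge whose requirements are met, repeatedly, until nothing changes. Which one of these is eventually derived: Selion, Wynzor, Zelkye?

With Tovdor, Kelxan is earned (B1).
With Irdzin and Kelxan, Daltam is earned (B2).
With Daltam, Zelkye is earned (B5).
Wynzor would need Selion and Tovdor (B4), but Selion is never earned. Selion would need Wynzor and Zelkye (B3), but Wynzor is never earned.

Zelkye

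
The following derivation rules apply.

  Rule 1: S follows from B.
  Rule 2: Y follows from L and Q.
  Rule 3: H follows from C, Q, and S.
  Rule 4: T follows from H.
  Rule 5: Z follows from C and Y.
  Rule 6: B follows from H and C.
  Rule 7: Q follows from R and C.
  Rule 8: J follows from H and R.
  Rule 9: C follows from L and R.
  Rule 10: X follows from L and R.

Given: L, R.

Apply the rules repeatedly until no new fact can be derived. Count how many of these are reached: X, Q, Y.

3

From L and R, Rule 9 gives C.
From L and R, Rule 10 gives X.
From R and C, Rule 7 gives Q.
L and Q hold, so Y follows (Rule 2).
X: reached.
Q: reached.
Y: reached.
All 3 are reached.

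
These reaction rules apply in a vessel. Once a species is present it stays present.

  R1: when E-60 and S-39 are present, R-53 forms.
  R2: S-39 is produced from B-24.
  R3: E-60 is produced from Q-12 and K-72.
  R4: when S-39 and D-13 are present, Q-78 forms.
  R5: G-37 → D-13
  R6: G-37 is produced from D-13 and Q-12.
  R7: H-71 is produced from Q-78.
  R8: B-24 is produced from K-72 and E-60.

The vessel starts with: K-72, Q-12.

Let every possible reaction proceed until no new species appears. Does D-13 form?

D-13 would need G-37 (R5), but G-37 never forms.

No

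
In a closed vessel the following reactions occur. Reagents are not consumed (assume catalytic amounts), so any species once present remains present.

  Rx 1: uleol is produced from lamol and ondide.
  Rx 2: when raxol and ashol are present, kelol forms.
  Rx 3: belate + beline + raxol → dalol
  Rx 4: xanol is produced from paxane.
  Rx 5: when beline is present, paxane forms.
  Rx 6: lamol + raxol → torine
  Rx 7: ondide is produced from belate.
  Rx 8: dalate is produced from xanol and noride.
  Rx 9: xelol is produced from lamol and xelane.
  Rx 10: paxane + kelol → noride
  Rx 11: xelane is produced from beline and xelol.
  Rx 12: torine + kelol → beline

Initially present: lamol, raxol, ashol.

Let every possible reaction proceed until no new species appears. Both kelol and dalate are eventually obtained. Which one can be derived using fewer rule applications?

kelol: raxol and ashol present → kelol forms (Rx 2). [1 rule application]
dalate: lamol and raxol present → torine forms (Rx 6). raxol and ashol present → kelol forms (Rx 2). torine and kelol present → beline forms (Rx 12). beline present → paxane forms (Rx 5). paxane present → xanol forms (Rx 4). paxane and kelol present → noride forms (Rx 10). xanol and noride present → dalate forms (Rx 8). [7 rule applications]
kelol needs fewer.

kelol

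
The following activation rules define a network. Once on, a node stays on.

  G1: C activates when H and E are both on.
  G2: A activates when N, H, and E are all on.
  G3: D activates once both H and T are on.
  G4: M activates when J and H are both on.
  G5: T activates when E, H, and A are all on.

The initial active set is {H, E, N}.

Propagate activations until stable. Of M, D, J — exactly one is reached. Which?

D

G2: N, H, and E on → A on.
G5: E, H, and A on → T on.
H and T are on, so D activates (G3).
No rule produces J, and it is not given. M would need J and H (G4), but J never turns on.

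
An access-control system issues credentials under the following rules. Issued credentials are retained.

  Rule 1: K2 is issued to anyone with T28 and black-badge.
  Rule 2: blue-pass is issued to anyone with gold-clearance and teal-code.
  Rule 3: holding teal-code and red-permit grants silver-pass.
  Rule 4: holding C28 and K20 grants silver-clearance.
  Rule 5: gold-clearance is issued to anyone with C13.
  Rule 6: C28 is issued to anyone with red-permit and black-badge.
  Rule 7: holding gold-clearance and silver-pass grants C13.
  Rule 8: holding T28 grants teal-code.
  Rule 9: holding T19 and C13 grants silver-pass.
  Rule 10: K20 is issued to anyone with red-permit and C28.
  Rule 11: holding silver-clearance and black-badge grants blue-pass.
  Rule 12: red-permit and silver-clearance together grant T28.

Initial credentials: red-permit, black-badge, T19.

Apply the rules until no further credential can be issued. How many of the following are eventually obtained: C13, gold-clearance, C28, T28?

Holding red-permit and black-badge grants C28 (Rule 6).
Holding red-permit and C28 grants K20 (Rule 10).
Holding C28 and K20 grants silver-clearance (Rule 4).
Holding red-permit and silver-clearance grants T28 (Rule 12).
C13 would need gold-clearance and silver-pass (Rule 7), but gold-clearance is never granted.
gold-clearance would need C13 (Rule 5), but C13 is never granted.
C28: reached.
T28: reached.
Reached: C28 and T28 — 2 of the 4.

2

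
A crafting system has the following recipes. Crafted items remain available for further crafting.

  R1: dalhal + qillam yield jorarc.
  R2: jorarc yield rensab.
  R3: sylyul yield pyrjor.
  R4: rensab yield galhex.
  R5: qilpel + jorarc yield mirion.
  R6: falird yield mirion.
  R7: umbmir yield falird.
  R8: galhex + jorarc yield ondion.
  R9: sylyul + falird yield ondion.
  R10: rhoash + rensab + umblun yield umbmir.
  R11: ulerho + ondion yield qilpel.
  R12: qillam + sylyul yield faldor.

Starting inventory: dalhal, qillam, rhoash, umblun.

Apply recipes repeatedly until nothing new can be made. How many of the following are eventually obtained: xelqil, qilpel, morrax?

No rule produces xelqil, and it is not given.
qilpel would need ulerho and ondion (R11), but ulerho is never obtained.
No rule produces morrax, and it is not given.
None of the 3 are reached.

0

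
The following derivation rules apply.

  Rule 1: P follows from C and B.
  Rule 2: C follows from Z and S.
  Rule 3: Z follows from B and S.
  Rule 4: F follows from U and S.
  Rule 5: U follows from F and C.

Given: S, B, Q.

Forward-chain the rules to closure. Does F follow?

F would need U and S (Rule 4), but U is never established.

No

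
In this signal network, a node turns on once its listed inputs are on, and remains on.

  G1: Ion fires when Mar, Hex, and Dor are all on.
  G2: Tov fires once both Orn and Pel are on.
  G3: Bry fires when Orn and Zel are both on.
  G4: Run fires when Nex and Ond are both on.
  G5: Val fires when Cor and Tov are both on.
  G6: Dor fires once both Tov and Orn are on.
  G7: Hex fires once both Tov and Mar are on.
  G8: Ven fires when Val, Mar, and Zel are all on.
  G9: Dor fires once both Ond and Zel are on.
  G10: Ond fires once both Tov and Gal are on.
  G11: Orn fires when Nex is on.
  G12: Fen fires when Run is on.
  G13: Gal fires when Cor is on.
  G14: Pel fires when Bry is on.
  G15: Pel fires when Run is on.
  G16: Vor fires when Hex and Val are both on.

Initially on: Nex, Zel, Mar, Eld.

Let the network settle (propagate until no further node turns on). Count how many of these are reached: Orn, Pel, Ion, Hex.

Nex is on, so Orn fires (G11).
G3: Orn and Zel on → Bry on.
G14: Bry on → Pel on.
G2: Orn and Pel on → Tov on.
Tov and Orn are on, so Dor fires (G6).
Tov and Mar are on, so Hex fires (G7).
Mar, Hex, and Dor are on, so Ion fires (G1).
Orn: reached.
Pel: reached.
Ion: reached.
Hex: reached.
All 4 are reached.

4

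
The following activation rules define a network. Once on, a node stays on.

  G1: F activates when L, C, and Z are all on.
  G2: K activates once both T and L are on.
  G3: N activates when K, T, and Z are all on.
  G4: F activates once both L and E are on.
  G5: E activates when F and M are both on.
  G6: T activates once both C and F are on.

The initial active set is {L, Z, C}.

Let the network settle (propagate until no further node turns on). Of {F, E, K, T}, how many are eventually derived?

L, C, and Z are on, so F activates (G1).
C and F are on, so T activates (G6).
T and L are on, so K activates (G2).
F: reached.
E would need F and M (G5), but M never turns on.
K: reached.
T: reached.
Reached: F, K, and T — 3 of the 4.

3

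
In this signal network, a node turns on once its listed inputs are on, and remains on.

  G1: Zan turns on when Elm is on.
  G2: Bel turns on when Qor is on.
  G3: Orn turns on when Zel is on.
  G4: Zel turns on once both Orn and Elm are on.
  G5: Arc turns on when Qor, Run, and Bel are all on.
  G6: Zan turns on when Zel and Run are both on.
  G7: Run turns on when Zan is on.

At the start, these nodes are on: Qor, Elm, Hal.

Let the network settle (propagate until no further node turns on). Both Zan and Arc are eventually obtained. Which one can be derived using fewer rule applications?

Zan: Elm is on, so Zan turns on (G1). [1 rule application]
Arc: Elm is on, so Zan turns on (G1). G2: Qor on → Bel on. Zan is on, so Run turns on (G7). Qor, Run, and Bel are on, so Arc turns on (G5). [4 rule applications]
Zan needs fewer.

Zan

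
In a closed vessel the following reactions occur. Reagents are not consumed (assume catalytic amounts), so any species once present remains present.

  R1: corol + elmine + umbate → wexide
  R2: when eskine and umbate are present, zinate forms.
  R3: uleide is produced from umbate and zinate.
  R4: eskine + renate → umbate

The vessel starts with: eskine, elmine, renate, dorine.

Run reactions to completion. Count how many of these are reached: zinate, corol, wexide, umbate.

2

eskine and renate present → umbate forms (R4).
eskine and umbate present → zinate forms (R2).
zinate: reached.
No rule produces corol, and it is not given.
wexide would need corol, elmine, and umbate (R1), but corol never forms.
umbate: reached.
Reached: zinate and umbate — 2 of the 4.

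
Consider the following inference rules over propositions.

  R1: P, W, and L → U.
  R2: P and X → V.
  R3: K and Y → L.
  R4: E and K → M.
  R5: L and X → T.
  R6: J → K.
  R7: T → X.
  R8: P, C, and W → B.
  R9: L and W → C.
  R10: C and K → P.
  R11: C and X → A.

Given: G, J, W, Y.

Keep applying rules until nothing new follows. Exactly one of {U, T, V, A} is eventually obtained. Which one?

J holds, so K follows (R6).
From K and Y, R3 gives L.
L and W hold, so C follows (R9).
From C and K, R10 gives P.
P, W, and L hold, so U follows (R1).
T would need L and X (R5), but X is never established. A would need C and X (R11), but X is never established. V would need P and X (R2), but X is never established.

U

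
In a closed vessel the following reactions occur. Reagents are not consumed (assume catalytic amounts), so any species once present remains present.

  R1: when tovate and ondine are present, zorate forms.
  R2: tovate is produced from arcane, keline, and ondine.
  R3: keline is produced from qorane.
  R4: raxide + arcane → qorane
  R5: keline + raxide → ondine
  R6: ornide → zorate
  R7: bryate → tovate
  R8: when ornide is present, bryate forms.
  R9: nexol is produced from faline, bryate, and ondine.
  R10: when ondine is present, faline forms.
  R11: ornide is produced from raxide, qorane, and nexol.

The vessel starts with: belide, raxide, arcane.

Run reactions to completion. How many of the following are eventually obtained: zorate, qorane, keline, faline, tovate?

5

raxide and arcane present → qorane forms (R4).
qorane present → keline forms (R3).
keline and raxide present → ondine forms (R5).
arcane, keline, and ondine present → tovate forms (R2).
ondine present → faline forms (R10).
tovate and ondine present → zorate forms (R1).
zorate: reached.
qorane: reached.
keline: reached.
faline: reached.
tovate: reached.
All 5 are reached.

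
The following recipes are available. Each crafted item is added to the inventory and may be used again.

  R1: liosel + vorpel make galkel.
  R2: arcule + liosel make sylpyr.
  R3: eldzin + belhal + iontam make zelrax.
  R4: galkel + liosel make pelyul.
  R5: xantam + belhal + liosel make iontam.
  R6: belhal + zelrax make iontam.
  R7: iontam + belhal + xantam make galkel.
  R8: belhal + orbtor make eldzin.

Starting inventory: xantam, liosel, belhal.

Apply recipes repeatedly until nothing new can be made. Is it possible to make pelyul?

Yes

xantam + belhal + liosel → iontam (R5).
iontam + belhal + xantam → galkel (R7).
Using R4, galkel and liosel make pelyul.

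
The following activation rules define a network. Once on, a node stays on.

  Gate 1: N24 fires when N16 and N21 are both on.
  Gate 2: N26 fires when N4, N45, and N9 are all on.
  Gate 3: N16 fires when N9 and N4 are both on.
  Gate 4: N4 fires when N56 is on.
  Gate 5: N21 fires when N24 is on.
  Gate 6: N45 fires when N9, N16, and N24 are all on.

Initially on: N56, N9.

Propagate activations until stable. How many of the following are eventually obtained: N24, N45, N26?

N24 would need N16 and N21 (Gate 1), but N21 never turns on.
N45 would need N9, N16, and N24 (Gate 6), but N24 never turns on.
N26 would need N4, N45, and N9 (Gate 2), but N45 never turns on.
None of the 3 are reached.

0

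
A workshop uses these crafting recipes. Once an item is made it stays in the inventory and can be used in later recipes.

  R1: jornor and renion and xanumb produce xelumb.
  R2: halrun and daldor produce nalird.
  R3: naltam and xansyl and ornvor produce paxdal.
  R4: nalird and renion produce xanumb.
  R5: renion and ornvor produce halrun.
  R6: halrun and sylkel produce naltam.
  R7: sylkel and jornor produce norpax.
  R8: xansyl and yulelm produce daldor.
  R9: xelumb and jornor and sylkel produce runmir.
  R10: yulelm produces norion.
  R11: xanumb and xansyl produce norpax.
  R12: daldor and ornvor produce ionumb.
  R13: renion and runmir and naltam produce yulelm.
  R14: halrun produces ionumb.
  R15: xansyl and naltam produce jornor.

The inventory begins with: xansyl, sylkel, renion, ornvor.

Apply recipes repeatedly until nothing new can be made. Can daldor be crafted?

daldor would need xansyl and yulelm (R8), but yulelm is never obtained.

No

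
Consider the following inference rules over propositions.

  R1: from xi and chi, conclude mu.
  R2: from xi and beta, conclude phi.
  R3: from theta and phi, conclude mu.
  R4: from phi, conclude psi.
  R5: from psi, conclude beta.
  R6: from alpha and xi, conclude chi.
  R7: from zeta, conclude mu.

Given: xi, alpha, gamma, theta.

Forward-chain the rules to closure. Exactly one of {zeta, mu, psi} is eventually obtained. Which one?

From alpha and xi, R6 gives chi.
From xi and chi, R1 gives mu.
psi would need phi (R4), but phi is never established. No rule produces zeta, and it is not given.

mu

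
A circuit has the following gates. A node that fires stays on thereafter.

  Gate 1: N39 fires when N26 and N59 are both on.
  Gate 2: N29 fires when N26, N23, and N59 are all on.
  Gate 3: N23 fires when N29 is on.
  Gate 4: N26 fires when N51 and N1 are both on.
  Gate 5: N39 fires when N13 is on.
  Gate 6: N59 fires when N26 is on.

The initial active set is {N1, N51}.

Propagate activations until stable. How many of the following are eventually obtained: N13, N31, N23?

0

No rule produces N13, and it is not given.
No rule produces N31, and it is not given.
N23 would need N29 (Gate 3), but N29 never turns on.
None of the 3 are reached.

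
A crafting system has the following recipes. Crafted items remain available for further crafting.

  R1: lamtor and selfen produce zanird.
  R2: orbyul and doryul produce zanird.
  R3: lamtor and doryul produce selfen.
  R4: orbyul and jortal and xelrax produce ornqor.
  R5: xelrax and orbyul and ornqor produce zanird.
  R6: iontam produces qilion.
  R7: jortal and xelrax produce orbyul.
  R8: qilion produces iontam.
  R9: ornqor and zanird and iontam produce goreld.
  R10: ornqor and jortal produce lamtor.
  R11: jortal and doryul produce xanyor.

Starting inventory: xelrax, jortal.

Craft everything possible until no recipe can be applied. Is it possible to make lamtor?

Yes

jortal and xelrax → orbyul (R7).
orbyul and jortal and xelrax → ornqor (R4).
Using R10, ornqor and jortal make lamtor.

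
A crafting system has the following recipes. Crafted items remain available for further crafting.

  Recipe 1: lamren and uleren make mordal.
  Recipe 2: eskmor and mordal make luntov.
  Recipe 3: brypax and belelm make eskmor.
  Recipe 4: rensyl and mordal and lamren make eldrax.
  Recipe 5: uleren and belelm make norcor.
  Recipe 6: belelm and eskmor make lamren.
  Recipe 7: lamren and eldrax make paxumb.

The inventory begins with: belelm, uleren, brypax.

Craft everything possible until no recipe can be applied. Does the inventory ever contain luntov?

Yes

brypax and belelm → eskmor (Recipe 3).
Using Recipe 6, belelm and eskmor make lamren.
Using Recipe 1, lamren and uleren make mordal.
Using Recipe 2, eskmor and mordal make luntov.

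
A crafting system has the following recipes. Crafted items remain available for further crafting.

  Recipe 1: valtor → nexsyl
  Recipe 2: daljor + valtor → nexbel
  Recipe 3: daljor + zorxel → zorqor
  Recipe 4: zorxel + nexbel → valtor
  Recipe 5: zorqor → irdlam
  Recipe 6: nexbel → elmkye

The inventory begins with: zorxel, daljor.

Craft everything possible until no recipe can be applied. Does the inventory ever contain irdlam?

Yes

Using Recipe 3, daljor and zorxel make zorqor.
zorqor → irdlam (Recipe 5).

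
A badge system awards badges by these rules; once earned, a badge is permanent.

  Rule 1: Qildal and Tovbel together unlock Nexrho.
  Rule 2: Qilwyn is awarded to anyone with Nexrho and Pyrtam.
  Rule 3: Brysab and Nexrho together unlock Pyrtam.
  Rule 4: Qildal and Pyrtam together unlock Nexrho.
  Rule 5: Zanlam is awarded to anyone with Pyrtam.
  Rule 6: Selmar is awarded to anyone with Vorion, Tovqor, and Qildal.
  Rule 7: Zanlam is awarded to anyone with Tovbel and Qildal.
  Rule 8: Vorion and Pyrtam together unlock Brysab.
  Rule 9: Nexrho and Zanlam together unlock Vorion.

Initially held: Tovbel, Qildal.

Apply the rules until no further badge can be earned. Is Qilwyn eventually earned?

Qilwyn would need Nexrho and Pyrtam (Rule 2), but Pyrtam is never earned.

No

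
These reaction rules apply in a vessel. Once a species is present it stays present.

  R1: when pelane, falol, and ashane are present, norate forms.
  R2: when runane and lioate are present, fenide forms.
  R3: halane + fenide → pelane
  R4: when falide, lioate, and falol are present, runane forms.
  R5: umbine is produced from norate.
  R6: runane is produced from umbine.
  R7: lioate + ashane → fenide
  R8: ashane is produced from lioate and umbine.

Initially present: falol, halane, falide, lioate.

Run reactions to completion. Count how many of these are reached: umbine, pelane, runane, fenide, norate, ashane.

falide, lioate, and falol present → runane forms (R4).
runane and lioate present → fenide forms (R2).
halane and fenide present → pelane forms (R3).
umbine would need norate (R5), but norate never forms.
pelane: reached.
runane: reached.
fenide: reached.
norate would need pelane, falol, and ashane (R1), but ashane never forms.
ashane would need lioate and umbine (R8), but umbine never forms.
Reached: pelane, runane, and fenide — 3 of the 6.

3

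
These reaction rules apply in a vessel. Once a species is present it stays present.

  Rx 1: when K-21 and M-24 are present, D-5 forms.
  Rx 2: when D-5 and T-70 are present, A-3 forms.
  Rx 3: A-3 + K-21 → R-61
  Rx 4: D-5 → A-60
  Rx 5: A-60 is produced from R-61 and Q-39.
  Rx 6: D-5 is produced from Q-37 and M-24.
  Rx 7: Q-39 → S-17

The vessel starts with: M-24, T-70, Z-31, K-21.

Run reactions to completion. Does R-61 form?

K-21 and M-24 present → D-5 forms (Rx 1).
D-5 and T-70 present → A-3 forms (Rx 2).
A-3 and K-21 present → R-61 forms (Rx 3).

Yes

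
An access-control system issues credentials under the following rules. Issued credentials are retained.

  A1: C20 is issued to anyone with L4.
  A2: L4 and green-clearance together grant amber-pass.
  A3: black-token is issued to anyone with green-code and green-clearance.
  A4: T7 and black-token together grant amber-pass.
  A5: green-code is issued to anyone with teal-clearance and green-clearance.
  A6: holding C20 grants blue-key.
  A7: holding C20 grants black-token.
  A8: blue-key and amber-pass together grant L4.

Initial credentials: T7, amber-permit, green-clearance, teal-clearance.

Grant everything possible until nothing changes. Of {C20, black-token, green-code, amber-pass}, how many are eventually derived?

3

Holding teal-clearance and green-clearance grants green-code (A5).
Holding green-code and green-clearance grants black-token (A3).
Holding T7 and black-token grants amber-pass (A4).
C20 would need L4 (A1), but L4 is never granted.
black-token: reached.
green-code: reached.
amber-pass: reached.
Reached: black-token, green-code, and amber-pass — 3 of the 4.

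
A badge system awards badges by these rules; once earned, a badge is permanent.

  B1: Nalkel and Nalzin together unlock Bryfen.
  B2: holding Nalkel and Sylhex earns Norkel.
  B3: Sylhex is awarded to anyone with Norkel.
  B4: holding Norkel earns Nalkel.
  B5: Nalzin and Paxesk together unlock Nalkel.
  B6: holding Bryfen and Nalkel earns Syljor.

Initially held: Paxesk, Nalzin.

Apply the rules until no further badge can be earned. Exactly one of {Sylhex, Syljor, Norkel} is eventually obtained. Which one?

With Nalzin and Paxesk, Nalkel is earned (B5).
With Nalkel and Nalzin, Bryfen is earned (B1).
With Bryfen and Nalkel, Syljor is earned (B6).
Sylhex would need Norkel (B3), but Norkel is never earned. Norkel would need Nalkel and Sylhex (B2), but Sylhex is never earned.

Syljor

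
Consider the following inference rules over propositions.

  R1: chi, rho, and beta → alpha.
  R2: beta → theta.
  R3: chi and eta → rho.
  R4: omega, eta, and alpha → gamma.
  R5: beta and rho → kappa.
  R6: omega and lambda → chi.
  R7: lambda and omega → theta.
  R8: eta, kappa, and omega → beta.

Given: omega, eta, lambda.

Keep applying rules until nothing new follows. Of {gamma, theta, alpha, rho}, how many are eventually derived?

omega and lambda hold, so chi follows (R6).
lambda and omega hold, so theta follows (R7).
chi and eta hold, so rho follows (R3).
gamma would need omega, eta, and alpha (R4), but alpha is never established.
theta: reached.
alpha would need chi, rho, and beta (R1), but beta is never established.
rho: reached.
Reached: theta and rho — 2 of the 4.

2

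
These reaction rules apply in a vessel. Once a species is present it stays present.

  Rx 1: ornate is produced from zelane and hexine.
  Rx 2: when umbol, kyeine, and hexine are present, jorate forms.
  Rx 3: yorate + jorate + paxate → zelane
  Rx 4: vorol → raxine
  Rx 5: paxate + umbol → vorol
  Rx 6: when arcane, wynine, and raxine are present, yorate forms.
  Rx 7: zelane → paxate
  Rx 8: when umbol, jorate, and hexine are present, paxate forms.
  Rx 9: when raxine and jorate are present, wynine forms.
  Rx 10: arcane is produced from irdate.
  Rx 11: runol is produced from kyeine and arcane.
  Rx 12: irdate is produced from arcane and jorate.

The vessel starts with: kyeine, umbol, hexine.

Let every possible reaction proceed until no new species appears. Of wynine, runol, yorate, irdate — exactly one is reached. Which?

wynine

umbol, kyeine, and hexine present → jorate forms (Rx 2).
umbol, jorate, and hexine present → paxate forms (Rx 8).
paxate and umbol present → vorol forms (Rx 5).
vorol present → raxine forms (Rx 4).
raxine and jorate present → wynine forms (Rx 9).
irdate would need arcane and jorate (Rx 12), but arcane never forms. runol would need kyeine and arcane (Rx 11), but arcane never forms. yorate would need arcane, wynine, and raxine (Rx 6), but arcane never forms.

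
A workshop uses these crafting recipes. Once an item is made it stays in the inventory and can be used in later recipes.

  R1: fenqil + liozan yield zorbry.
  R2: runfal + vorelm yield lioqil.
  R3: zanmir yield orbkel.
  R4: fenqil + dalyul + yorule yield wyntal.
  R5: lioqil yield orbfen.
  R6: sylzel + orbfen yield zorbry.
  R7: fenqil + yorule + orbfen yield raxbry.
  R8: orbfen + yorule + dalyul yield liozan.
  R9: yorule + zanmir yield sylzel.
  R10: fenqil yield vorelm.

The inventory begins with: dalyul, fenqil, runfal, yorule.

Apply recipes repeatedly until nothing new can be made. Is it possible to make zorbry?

Yes

fenqil → vorelm (R10).
Using R2, runfal and vorelm make lioqil.
Using R5, lioqil makes orbfen.
orbfen + yorule + dalyul → liozan (R8).
Using R1, fenqil and liozan make zorbry.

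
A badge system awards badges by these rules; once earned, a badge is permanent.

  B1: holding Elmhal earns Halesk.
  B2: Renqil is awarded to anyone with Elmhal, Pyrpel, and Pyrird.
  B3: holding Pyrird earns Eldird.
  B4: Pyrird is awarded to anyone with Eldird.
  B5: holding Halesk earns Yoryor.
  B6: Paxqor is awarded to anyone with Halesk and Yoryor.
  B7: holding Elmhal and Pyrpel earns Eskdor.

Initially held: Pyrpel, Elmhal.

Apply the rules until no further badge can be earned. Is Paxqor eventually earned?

With Elmhal, Halesk is earned (B1).
With Halesk, Yoryor is earned (B5).
With Halesk and Yoryor, Paxqor is earned (B6).

Yes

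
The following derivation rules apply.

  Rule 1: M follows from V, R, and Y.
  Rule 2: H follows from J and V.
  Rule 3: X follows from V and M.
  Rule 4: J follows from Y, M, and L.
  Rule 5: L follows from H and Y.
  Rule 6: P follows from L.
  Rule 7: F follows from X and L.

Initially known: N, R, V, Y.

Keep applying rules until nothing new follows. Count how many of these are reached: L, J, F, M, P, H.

1

From V, R, and Y, Rule 1 gives M.
L would need H and Y (Rule 5), but H is never established.
J would need Y, M, and L (Rule 4), but L is never established.
F would need X and L (Rule 7), but L is never established.
M: reached.
P would need L (Rule 6), but L is never established.
H would need J and V (Rule 2), but J is never established.
Reached: M — 1 of the 6.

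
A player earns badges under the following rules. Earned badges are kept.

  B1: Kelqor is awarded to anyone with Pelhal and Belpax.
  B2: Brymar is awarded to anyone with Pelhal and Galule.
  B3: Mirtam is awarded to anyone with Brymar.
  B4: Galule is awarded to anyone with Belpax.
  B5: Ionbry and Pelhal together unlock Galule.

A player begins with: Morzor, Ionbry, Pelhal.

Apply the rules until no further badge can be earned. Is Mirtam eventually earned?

With Ionbry and Pelhal, Galule is earned (B5).
With Pelhal and Galule, Brymar is earned (B2).
With Brymar, Mirtam is earned (B3).

Yes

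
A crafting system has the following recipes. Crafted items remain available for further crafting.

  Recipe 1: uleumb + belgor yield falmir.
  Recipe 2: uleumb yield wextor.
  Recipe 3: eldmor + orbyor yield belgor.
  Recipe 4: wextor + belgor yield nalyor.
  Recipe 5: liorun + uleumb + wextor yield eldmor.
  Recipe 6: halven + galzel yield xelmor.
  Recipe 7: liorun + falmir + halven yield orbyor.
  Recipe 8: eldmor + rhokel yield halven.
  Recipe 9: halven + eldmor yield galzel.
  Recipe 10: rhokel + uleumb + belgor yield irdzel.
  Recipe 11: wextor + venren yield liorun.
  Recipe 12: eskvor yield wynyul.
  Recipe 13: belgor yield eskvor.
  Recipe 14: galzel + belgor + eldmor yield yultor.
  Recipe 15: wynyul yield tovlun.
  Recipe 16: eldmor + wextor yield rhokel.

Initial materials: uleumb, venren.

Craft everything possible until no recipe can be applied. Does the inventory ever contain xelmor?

Yes

uleumb → wextor (Recipe 2).
Using Recipe 11, wextor and venren make liorun.
Using Recipe 5, liorun, uleumb, and wextor make eldmor.
Using Recipe 16, eldmor and wextor make rhokel.
eldmor + rhokel → halven (Recipe 8).
halven + eldmor → galzel (Recipe 9).
Using Recipe 6, halven and galzel make xelmor.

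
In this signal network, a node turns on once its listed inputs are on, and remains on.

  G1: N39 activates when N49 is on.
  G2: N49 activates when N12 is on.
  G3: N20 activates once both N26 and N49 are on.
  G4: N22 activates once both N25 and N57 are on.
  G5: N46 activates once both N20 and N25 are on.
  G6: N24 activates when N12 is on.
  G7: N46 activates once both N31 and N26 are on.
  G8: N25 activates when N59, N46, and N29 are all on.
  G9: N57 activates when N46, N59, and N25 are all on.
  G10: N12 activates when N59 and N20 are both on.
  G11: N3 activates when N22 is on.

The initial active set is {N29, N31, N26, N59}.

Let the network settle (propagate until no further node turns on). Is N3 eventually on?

G7: N31 and N26 on → N46 on.
G8: N59, N46, and N29 on → N25 on.
N46, N59, and N25 are on, so N57 activates (G9).
G4: N25 and N57 on → N22 on.
N22 is on, so N3 activates (G11).

Yes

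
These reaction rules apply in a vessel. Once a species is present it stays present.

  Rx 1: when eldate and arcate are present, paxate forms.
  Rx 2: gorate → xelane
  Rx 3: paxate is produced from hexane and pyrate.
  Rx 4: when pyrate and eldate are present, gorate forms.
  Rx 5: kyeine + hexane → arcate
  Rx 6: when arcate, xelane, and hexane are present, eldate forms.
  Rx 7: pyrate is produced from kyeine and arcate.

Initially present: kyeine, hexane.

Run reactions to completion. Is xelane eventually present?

No

xelane would need gorate (Rx 2), but gorate never forms.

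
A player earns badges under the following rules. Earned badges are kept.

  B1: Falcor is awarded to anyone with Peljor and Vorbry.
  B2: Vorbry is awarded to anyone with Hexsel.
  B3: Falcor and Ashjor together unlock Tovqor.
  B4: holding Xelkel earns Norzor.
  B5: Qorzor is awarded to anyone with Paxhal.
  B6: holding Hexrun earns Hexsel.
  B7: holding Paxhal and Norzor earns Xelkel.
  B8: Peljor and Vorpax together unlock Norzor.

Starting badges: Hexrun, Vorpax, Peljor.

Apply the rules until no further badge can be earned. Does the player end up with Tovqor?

Tovqor would need Falcor and Ashjor (B3), but Ashjor is never earned.

No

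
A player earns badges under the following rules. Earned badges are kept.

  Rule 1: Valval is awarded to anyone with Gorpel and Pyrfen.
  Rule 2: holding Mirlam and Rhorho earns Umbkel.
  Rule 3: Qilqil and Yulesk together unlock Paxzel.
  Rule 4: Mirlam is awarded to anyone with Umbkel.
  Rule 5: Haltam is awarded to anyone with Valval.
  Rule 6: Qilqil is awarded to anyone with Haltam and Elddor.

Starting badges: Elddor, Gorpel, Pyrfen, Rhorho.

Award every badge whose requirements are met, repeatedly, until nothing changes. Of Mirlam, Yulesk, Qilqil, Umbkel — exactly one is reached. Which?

With Gorpel and Pyrfen, Valval is earned (Rule 1).
With Valval, Haltam is earned (Rule 5).
With Haltam and Elddor, Qilqil is earned (Rule 6).
Mirlam would need Umbkel (Rule 4), but Umbkel is never earned. Umbkel would need Mirlam and Rhorho (Rule 2), but Mirlam is never earned. No rule produces Yulesk, and it is not given.

Qilqil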